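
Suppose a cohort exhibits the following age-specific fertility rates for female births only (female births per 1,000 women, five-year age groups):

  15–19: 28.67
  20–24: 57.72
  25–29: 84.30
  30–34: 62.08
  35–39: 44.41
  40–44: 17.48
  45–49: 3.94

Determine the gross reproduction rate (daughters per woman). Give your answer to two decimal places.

Sum of female ASFRs = 28.67 + 57.72 + 84.30 + 62.08 + 44.41 + 17.48 + 3.94 = 298.60
GRR = 5 × 298.60 / 1000 = 1.493

1.49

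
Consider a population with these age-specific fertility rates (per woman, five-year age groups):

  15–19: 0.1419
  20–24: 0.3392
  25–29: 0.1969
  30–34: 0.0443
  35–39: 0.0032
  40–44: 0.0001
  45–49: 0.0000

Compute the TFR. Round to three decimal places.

3.628

Sum of ASFRs = 0.1419 + 0.3392 + 0.1969 + 0.0443 + 0.0032 + 0.0001 + 0.0000 = 0.7256
TFR = 5 × 0.7256 = 3.628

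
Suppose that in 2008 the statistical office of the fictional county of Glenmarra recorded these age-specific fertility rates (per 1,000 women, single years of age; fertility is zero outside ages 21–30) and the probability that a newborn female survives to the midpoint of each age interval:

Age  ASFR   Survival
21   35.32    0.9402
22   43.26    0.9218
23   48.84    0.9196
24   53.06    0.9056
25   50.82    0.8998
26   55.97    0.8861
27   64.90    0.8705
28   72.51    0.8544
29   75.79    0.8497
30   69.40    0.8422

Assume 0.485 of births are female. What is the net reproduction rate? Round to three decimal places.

Proportion female at birth = 0.485.
Each age group contributes 1 × ASFR × survival:
  21: 1 × 35.32/1000 × 0.9402 = 0.03321
  22: 1 × 43.26/1000 × 0.9218 = 0.03988
  23: 1 × 48.84/1000 × 0.9196 = 0.04491
  24: 1 × 53.06/1000 × 0.9056 = 0.04805
  25: 1 × 50.82/1000 × 0.8998 = 0.04573
  26: 1 × 55.97/1000 × 0.8861 = 0.04960
  27: 1 × 64.90/1000 × 0.8705 = 0.05650
  28: 1 × 72.51/1000 × 0.8544 = 0.06195
  29: 1 × 75.79/1000 × 0.8497 = 0.06440
  30: 1 × 69.40/1000 × 0.8422 = 0.05845
Sum = 0.50268
NRR = 0.485 × 0.50268 = 0.24380

0.244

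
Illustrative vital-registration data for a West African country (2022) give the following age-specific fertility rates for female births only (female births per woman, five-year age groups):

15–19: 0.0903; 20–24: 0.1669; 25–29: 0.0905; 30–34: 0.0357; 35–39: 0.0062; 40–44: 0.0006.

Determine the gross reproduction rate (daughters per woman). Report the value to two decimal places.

Sum of female ASFRs = 0.0903 + 0.1669 + 0.0905 + 0.0357 + 0.0062 + 0.0006 = 0.3902
GRR = 5 × 0.3902 = 1.951

1.95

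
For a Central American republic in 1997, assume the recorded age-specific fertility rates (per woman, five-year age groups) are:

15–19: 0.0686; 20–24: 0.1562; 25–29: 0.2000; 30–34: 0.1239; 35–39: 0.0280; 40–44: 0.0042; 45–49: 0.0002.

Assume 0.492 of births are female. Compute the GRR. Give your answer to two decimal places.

1.43

Proportion female at birth = 0.492.
Sum of ASFRs = 0.0686 + 0.1562 + 0.2000 + 0.1239 + 0.0280 + 0.0042 + 0.0002 = 0.5811
TFR = 5 × 0.5811 = 2.9055
GRR = 0.492 × 2.9055 = 1.42951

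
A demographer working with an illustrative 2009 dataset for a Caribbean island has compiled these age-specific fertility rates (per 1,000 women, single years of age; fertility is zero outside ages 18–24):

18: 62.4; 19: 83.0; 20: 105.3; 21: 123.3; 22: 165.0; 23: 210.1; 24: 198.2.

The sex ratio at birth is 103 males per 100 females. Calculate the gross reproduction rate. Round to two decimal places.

Proportion female at birth = 100 / (100 + 103) = 0.49261.
Sum of ASFRs = 62.4 + 83.0 + 105.3 + 123.3 + 165.0 + 210.1 + 198.2 = 947.3
TFR = 947.3 / 1000 = 0.9473
GRR = 0.49261 × 0.9473 = 0.46665

0.47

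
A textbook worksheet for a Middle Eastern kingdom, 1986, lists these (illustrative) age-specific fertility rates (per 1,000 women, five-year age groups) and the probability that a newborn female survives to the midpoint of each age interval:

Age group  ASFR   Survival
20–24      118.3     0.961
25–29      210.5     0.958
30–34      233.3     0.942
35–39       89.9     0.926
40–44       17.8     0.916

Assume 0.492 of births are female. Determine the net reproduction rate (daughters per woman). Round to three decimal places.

1.561

Proportion female at birth = 0.492.
Per-age-group product (5 × ASFR × survival probability):
  20–24: 5 × 118.3/1000 × 0.961 = 0.56843
  25–29: 5 × 210.5/1000 × 0.958 = 1.00830
  30–34: 5 × 233.3/1000 × 0.942 = 1.09884
  35–39: 5 × 89.9/1000 × 0.926 = 0.41624
  40–44: 5 × 17.8/1000 × 0.916 = 0.08152
Sum = 3.17333
NRR = 0.492 × 3.17333 = 1.56128
With NRR above 1 the population is above replacement fertility.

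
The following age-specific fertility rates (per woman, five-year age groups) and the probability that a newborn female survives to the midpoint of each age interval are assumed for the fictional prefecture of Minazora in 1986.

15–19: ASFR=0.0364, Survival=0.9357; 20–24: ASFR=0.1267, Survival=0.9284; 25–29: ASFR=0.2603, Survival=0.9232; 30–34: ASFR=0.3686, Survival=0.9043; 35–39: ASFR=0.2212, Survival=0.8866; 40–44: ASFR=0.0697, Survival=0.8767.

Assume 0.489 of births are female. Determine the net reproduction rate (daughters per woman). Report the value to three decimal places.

2.402

Proportion female at birth = 0.489.
Per-age-group product (5 × ASFR × survival probability):
  15–19: 5 × 0.0364 × 0.9357 = 0.17030
  20–24: 5 × 0.1267 × 0.9284 = 0.58814
  25–29: 5 × 0.2603 × 0.9232 = 1.20154
  30–34: 5 × 0.3686 × 0.9043 = 1.66662
  35–39: 5 × 0.2212 × 0.8866 = 0.98058
  40–44: 5 × 0.0697 × 0.8767 = 0.30553
Sum = 4.91271
NRR = 0.489 × 4.91271 = 2.40232
NRR > 1, so each generation more than replaces itself.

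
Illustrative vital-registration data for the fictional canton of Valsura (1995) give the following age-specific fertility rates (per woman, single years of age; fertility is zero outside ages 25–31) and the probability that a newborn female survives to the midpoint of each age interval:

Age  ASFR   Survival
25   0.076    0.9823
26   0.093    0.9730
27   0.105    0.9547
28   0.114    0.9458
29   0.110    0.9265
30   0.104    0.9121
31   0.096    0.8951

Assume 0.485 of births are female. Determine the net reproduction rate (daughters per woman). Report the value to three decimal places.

0.318

Proportion female at birth = 0.485.
Each age group contributes 1 × ASFR × survival:
  25: 1 × 0.076 × 0.9823 = 0.07465
  26: 1 × 0.093 × 0.9730 = 0.09049
  27: 1 × 0.105 × 0.9547 = 0.10024
  28: 1 × 0.114 × 0.9458 = 0.10782
  29: 1 × 0.110 × 0.9265 = 0.10192
  30: 1 × 0.104 × 0.9121 = 0.09486
  31: 1 × 0.096 × 0.8951 = 0.08593
Sum = 0.65591
NRR = 0.485 × 0.65591 = 0.31812
NRR < 1, so the cohort does not fully replace itself.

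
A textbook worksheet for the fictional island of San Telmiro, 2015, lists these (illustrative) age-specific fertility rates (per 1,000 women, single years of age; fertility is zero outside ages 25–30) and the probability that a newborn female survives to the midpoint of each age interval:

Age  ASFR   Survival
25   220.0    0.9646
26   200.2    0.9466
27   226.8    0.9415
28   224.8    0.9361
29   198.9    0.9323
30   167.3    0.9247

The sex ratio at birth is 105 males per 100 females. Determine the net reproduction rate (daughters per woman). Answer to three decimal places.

Proportion female at birth = 100 / (100 + 105) = 0.48780.
Survival-weighted fertility by age (1·fₓ·Sₓ):
  25: 1 × 220.0/1000 × 0.9646 = 0.21221
  26: 1 × 200.2/1000 × 0.9466 = 0.18951
  27: 1 × 226.8/1000 × 0.9415 = 0.21353
  28: 1 × 224.8/1000 × 0.9361 = 0.21044
  29: 1 × 198.9/1000 × 0.9323 = 0.18543
  30: 1 × 167.3/1000 × 0.9247 = 0.15470
Sum = 1.16582
NRR = 0.48780 × 1.16582 = 0.56869

0.569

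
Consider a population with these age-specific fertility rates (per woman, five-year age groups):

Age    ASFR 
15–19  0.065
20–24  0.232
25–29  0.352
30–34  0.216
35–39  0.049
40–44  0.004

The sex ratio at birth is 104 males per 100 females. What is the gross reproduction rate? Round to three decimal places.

2.250

Proportion female at birth = 100 / (100 + 104) = 0.49020.
Sum of ASFRs = 0.065 + 0.232 + 0.352 + 0.216 + 0.049 + 0.004 = 0.918
TFR = 5 × 0.918 = 4.59
GRR = 0.49020 × 4.59 = 2.25002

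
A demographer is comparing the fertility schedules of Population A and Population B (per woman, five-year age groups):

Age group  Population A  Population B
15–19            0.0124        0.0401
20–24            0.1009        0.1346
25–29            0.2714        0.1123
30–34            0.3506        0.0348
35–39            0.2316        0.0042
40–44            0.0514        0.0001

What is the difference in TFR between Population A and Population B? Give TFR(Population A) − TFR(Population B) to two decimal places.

Population A:
  Sum of ASFRs = 0.0124 + 0.1009 + 0.2714 + 0.3506 + 0.2316 + 0.0514 = 1.0183
  TFR = 5 × 1.0183 = 5.0915
Population B:
  Sum of ASFRs = 0.0401 + 0.1346 + 0.1123 + 0.0348 + 0.0042 + 0.0001 = 0.3261
  TFR = 5 × 0.3261 = 1.6305
Difference = 5.0915 − 1.6305 = 3.461

3.46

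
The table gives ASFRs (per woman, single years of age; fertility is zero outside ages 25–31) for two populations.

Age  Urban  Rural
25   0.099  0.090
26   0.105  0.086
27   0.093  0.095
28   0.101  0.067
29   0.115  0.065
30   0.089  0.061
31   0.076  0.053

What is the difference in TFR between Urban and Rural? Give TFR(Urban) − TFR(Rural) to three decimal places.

Urban:
  Sum of ASFRs = 0.099 + 0.105 + 0.093 + 0.101 + 0.115 + 0.089 + 0.076 = 0.678
  TFR = 0.678
Rural:
  Sum of ASFRs = 0.090 + 0.086 + 0.095 + 0.067 + 0.065 + 0.061 + 0.053 = 0.517
  TFR = 0.517
Difference = 0.678 − 0.517 = 0.161

0.161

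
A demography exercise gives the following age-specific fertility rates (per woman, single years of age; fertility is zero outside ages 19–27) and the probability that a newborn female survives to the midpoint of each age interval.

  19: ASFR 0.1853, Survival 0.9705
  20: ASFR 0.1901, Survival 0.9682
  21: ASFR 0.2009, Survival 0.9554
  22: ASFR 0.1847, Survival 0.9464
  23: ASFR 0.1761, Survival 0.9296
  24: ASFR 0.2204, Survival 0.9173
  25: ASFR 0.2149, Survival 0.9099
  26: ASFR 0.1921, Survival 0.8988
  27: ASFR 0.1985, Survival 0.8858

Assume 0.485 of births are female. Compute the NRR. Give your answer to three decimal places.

Proportion female at birth = 0.485.
Survival-weighted fertility by age (1·fₓ·Sₓ):
  19: 1 × 0.1853 × 0.9705 = 0.17983
  20: 1 × 0.1901 × 0.9682 = 0.18405
  21: 1 × 0.2009 × 0.9554 = 0.19194
  22: 1 × 0.1847 × 0.9464 = 0.17480
  23: 1 × 0.1761 × 0.9296 = 0.16370
  24: 1 × 0.2204 × 0.9173 = 0.20217
  25: 1 × 0.2149 × 0.9099 = 0.19554
  26: 1 × 0.1921 × 0.8988 = 0.17266
  27: 1 × 0.1985 × 0.8858 = 0.17583
Sum = 1.64052
NRR = 0.485 × 1.64052 = 0.79565
An NRR under 1 implies long-run decline under these rates.

0.796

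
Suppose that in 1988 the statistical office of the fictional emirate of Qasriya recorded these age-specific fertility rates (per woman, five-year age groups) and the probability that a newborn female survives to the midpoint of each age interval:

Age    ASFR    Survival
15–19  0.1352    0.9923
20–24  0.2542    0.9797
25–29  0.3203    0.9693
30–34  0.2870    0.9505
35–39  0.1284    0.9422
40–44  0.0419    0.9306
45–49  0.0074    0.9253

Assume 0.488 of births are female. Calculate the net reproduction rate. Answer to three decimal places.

2.765

Proportion female at birth = 0.488.
Survival-weighted fertility by age (5·fₓ·Sₓ):
  15–19: 5 × 0.1352 × 0.9923 = 0.67079
  20–24: 5 × 0.2542 × 0.9797 = 1.24520
  25–29: 5 × 0.3203 × 0.9693 = 1.55233
  30–34: 5 × 0.2870 × 0.9505 = 1.36397
  35–39: 5 × 0.1284 × 0.9422 = 0.60489
  40–44: 5 × 0.0419 × 0.9306 = 0.19496
  45–49: 5 × 0.0074 × 0.9253 = 0.03424
Sum = 5.66638
NRR = 0.488 × 5.66638 = 2.76519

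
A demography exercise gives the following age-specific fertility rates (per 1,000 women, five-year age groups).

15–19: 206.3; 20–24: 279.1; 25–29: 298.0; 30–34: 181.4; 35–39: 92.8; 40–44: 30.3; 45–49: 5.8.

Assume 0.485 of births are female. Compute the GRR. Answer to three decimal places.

Proportion female at birth = 0.485.
Sum of ASFRs = 206.3 + 279.1 + 298.0 + 181.4 + 92.8 + 30.3 + 5.8 = 1093.7
TFR = 5 × 1093.7 / 1000 = 5.4685
GRR = 0.485 × 5.4685 = 2.65222

2.652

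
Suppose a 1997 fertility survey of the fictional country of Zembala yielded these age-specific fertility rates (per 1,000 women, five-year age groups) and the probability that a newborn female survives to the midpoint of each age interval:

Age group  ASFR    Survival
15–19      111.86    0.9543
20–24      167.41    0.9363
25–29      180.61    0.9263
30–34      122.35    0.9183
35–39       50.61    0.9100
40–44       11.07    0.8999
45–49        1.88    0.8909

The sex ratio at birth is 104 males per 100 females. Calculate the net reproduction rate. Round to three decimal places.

1.473

Proportion female at birth = 100 / (100 + 104) = 0.49020.
Survival-weighted fertility by age (5·fₓ·Sₓ):
  15–19: 5 × 111.86/1000 × 0.9543 = 0.53374
  20–24: 5 × 167.41/1000 × 0.9363 = 0.78373
  25–29: 5 × 180.61/1000 × 0.9263 = 0.83650
  30–34: 5 × 122.35/1000 × 0.9183 = 0.56177
  35–39: 5 × 50.61/1000 × 0.9100 = 0.23028
  40–44: 5 × 11.07/1000 × 0.8999 = 0.04981
  45–49: 5 × 1.88/1000 × 0.8909 = 0.00837
Sum = 3.00420
NRR = 0.49020 × 3.00420 = 1.47266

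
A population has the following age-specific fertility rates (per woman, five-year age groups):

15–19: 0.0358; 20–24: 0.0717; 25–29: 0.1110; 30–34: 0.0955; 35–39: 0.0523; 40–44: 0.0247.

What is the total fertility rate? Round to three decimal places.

1.955

Sum of ASFRs = 0.0358 + 0.0717 + 0.1110 + 0.0955 + 0.0523 + 0.0247 = 0.3910
TFR = 5 × 0.3910 = 1.955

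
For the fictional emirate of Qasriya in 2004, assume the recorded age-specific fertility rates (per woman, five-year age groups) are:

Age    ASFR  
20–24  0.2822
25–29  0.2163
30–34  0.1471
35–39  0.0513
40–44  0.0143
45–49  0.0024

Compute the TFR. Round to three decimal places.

3.568

Sum of ASFRs = 0.2822 + 0.2163 + 0.1471 + 0.0513 + 0.0143 + 0.0024 = 0.7136
TFR = 5 × 0.7136 = 3.568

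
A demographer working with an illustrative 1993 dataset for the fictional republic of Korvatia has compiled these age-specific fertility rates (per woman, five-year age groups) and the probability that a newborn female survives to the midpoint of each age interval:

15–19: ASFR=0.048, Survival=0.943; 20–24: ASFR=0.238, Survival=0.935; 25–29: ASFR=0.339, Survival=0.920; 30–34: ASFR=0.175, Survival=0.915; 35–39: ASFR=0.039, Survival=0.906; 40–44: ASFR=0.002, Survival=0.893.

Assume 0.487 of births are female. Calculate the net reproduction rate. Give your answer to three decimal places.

1.892

Proportion female at birth = 0.487.
Per-age-group product (5 × ASFR × survival probability):
  15–19: 5 × 0.048 × 0.943 = 0.22632
  20–24: 5 × 0.238 × 0.935 = 1.11265
  25–29: 5 × 0.339 × 0.920 = 1.55940
  30–34: 5 × 0.175 × 0.915 = 0.80063
  35–39: 5 × 0.039 × 0.906 = 0.17667
  40–44: 5 × 0.002 × 0.893 = 0.00893
Sum = 3.88460
NRR = 0.487 × 3.88460 = 1.89180
NRR > 1, so each generation more than replaces itself.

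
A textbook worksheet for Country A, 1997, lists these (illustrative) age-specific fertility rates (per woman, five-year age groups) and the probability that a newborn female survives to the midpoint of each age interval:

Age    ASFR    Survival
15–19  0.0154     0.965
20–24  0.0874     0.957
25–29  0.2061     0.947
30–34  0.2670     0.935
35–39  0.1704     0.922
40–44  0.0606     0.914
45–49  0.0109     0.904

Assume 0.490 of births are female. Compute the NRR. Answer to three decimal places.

Proportion female at birth = 0.490.
Per-age-group product (5 × ASFR × survival probability):
  15–19: 5 × 0.0154 × 0.965 = 0.07431
  20–24: 5 × 0.0874 × 0.957 = 0.41821
  25–29: 5 × 0.2061 × 0.947 = 0.97588
  30–34: 5 × 0.2670 × 0.935 = 1.24823
  35–39: 5 × 0.1704 × 0.922 = 0.78554
  40–44: 5 × 0.0606 × 0.914 = 0.27694
  45–49: 5 × 0.0109 × 0.904 = 0.04927
Sum = 3.82838
NRR = 0.490 × 3.82838 = 1.87591
An NRR exceeding 1 indicates intrinsic growth under these rates.

1.876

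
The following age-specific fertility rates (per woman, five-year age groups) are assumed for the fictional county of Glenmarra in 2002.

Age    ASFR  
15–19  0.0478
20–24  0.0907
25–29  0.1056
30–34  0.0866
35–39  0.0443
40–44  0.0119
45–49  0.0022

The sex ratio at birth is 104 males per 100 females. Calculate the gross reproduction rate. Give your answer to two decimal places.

0.95

Proportion female at birth = 100 / (100 + 104) = 0.49020.
Sum of ASFRs = 0.0478 + 0.0907 + 0.1056 + 0.0866 + 0.0443 + 0.0119 + 0.0022 = 0.3891
TFR = 5 × 0.3891 = 1.9455
GRR = 0.49020 × 1.9455 = 0.95368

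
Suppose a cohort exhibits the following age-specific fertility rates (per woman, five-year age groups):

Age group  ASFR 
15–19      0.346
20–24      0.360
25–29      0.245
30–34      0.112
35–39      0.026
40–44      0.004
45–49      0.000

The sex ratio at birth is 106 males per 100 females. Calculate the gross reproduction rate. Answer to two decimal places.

Proportion female at birth = 100 / (100 + 106) = 0.48544.
Sum of ASFRs = 0.346 + 0.360 + 0.245 + 0.112 + 0.026 + 0.004 + 0.000 = 1.093
TFR = 5 × 1.093 = 5.465
GRR = 0.48544 × 5.465 = 2.65293

2.65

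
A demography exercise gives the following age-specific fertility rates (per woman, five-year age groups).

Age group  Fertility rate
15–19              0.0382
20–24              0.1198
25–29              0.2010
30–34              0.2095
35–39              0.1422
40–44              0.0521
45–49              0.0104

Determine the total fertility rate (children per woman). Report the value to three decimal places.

Sum of ASFRs = 0.0382 + 0.1198 + 0.2010 + 0.2095 + 0.1422 + 0.0521 + 0.0104 = 0.7732
TFR = 5 × 0.7732 = 3.866

3.866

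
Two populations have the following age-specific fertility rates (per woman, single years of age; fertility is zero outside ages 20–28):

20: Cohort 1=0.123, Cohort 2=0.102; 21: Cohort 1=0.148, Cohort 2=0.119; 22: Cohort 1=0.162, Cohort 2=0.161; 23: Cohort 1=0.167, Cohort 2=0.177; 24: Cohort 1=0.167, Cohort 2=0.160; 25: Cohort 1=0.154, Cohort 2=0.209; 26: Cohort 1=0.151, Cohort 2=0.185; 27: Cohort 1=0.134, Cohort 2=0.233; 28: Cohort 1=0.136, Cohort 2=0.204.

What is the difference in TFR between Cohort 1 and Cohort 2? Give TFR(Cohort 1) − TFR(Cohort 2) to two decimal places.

-0.21

Cohort 1:
  Sum of ASFRs = 0.123 + 0.148 + 0.162 + 0.167 + 0.167 + 0.154 + 0.151 + 0.134 + 0.136 = 1.342
  TFR = 1.342
Cohort 2:
  Sum of ASFRs = 0.102 + 0.119 + 0.161 + 0.177 + 0.160 + 0.209 + 0.185 + 0.233 + 0.204 = 1.550
  TFR = 1.55
Difference = 1.342 − 1.55 = -0.208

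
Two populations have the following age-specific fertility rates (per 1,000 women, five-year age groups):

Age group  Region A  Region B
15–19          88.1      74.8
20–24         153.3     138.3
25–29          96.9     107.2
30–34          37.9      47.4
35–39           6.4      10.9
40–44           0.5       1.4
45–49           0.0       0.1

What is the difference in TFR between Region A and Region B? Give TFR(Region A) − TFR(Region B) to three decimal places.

0.015

Region A:
  Sum of ASFRs = 88.1 + 153.3 + 96.9 + 37.9 + 6.4 + 0.5 + 0.0 = 383.1
  TFR = 5 × 383.1 / 1000 = 1.9155
Region B:
  Sum of ASFRs = 74.8 + 138.3 + 107.2 + 47.4 + 10.9 + 1.4 + 0.1 = 380.1
  TFR = 5 × 380.1 / 1000 = 1.9005
Difference = 1.9155 − 1.9005 = 0.015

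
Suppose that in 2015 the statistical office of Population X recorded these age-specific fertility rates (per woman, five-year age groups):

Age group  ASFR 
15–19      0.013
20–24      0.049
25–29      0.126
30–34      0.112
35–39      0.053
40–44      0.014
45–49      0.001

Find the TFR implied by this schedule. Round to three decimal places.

1.840

Sum of ASFRs = 0.013 + 0.049 + 0.126 + 0.112 + 0.053 + 0.014 + 0.001 = 0.368
TFR = 5 × 0.368 = 1.84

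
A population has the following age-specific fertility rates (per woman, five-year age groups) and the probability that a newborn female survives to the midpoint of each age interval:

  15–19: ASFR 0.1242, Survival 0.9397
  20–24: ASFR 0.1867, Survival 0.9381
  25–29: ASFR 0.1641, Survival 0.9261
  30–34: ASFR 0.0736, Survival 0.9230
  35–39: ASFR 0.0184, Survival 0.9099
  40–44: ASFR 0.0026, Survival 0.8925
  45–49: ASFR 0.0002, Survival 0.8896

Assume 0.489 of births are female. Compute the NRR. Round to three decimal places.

Proportion female at birth = 0.489.
Each age group contributes 5 × ASFR × survival:
  15–19: 5 × 0.1242 × 0.9397 = 0.58355
  20–24: 5 × 0.1867 × 0.9381 = 0.87572
  25–29: 5 × 0.1641 × 0.9261 = 0.75987
  30–34: 5 × 0.0736 × 0.9230 = 0.33966
  35–39: 5 × 0.0184 × 0.9099 = 0.08371
  40–44: 5 × 0.0026 × 0.8925 = 0.01160
  45–49: 5 × 0.0002 × 0.8896 = 0.00089
Sum = 2.65500
NRR = 0.489 × 2.65500 = 1.29830
An NRR exceeding 1 indicates intrinsic growth under these rates.

1.298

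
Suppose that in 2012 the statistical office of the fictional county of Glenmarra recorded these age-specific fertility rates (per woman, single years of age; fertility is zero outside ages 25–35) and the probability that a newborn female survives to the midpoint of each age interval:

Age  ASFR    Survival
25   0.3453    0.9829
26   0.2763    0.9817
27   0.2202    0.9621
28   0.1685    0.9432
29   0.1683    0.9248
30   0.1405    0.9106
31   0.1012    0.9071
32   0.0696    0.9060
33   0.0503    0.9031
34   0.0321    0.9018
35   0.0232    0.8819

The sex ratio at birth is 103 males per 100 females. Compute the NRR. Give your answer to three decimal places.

0.746

Proportion female at birth = 100 / (100 + 103) = 0.49261.
Each age group contributes 1 × ASFR × survival:
  25: 1 × 0.3453 × 0.9829 = 0.33940
  26: 1 × 0.2763 × 0.9817 = 0.27124
  27: 1 × 0.2202 × 0.9621 = 0.21185
  28: 1 × 0.1685 × 0.9432 = 0.15893
  29: 1 × 0.1683 × 0.9248 = 0.15564
  30: 1 × 0.1405 × 0.9106 = 0.12794
  31: 1 × 0.1012 × 0.9071 = 0.09180
  32: 1 × 0.0696 × 0.9060 = 0.06306
  33: 1 × 0.0503 × 0.9031 = 0.04543
  34: 1 × 0.0321 × 0.9018 = 0.02895
  35: 1 × 0.0232 × 0.8819 = 0.02046
Sum = 1.51470
NRR = 0.49261 × 1.51470 = 0.74616
NRR < 1, so the cohort does not fully replace itself.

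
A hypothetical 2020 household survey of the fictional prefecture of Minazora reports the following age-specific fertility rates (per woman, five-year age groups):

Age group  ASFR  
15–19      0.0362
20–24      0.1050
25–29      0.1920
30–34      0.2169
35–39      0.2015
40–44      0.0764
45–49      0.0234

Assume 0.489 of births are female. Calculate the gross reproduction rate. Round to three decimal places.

Proportion female at birth = 0.489.
Sum of ASFRs = 0.0362 + 0.1050 + 0.1920 + 0.2169 + 0.2015 + 0.0764 + 0.0234 = 0.8514
TFR = 5 × 0.8514 = 4.257
GRR = 0.489 × 4.257 = 2.08167

2.082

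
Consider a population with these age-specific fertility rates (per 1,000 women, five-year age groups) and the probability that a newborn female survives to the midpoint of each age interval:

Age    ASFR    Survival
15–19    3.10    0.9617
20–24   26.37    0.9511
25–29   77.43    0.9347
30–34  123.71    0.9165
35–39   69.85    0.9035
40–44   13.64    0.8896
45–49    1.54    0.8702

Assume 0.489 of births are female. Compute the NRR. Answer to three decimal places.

0.710

Proportion female at birth = 0.489.
Survival-weighted fertility by age (5·fₓ·Sₓ):
  15–19: 5 × 3.10/1000 × 0.9617 = 0.01491
  20–24: 5 × 26.37/1000 × 0.9511 = 0.12540
  25–29: 5 × 77.43/1000 × 0.9347 = 0.36187
  30–34: 5 × 123.71/1000 × 0.9165 = 0.56690
  35–39: 5 × 69.85/1000 × 0.9035 = 0.31555
  40–44: 5 × 13.64/1000 × 0.8896 = 0.06067
  45–49: 5 × 1.54/1000 × 0.8702 = 0.00670
Sum = 1.45200
NRR = 0.489 × 1.45200 = 0.71003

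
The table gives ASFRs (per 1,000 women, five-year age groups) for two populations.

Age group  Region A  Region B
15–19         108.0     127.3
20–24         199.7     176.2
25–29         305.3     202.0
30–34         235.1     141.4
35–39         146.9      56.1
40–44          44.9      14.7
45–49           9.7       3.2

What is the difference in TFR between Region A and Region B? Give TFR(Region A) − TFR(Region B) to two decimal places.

Region A:
  Sum of ASFRs = 108.0 + 199.7 + 305.3 + 235.1 + 146.9 + 44.9 + 9.7 = 1049.6
  TFR = 5 × 1049.6 / 1000 = 5.248
Region B:
  Sum of ASFRs = 127.3 + 176.2 + 202.0 + 141.4 + 56.1 + 14.7 + 3.2 = 720.9
  TFR = 5 × 720.9 / 1000 = 3.6045
Difference = 5.248 − 3.6045 = 1.6435

1.64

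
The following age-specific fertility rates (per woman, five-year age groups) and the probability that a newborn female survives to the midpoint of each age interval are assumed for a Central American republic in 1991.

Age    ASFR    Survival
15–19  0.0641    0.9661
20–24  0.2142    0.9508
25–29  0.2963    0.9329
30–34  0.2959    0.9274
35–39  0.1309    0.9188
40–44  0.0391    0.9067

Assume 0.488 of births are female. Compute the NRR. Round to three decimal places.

2.372

Proportion female at birth = 0.488.
Each age group contributes 5 × ASFR × survival:
  15–19: 5 × 0.0641 × 0.9661 = 0.30964
  20–24: 5 × 0.2142 × 0.9508 = 1.01831
  25–29: 5 × 0.2963 × 0.9329 = 1.38209
  30–34: 5 × 0.2959 × 0.9274 = 1.37209
  35–39: 5 × 0.1309 × 0.9188 = 0.60135
  40–44: 5 × 0.0391 × 0.9067 = 0.17726
Sum = 4.86074
NRR = 0.488 × 4.86074 = 2.37204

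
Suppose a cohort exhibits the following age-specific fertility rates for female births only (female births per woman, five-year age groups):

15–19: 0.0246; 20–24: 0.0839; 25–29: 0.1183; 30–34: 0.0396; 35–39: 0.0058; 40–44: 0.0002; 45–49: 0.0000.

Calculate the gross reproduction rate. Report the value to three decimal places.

Sum of female ASFRs = 0.0246 + 0.0839 + 0.1183 + 0.0396 + 0.0058 + 0.0002 + 0.0000 = 0.2724
GRR = 5 × 0.2724 = 1.362

1.362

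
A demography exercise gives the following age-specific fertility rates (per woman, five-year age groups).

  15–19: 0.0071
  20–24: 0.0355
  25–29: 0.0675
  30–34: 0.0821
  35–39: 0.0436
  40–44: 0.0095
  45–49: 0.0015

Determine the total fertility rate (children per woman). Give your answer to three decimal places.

1.234

Sum of ASFRs = 0.0071 + 0.0355 + 0.0675 + 0.0821 + 0.0436 + 0.0095 + 0.0015 = 0.2468
TFR = 5 × 0.2468 = 1.234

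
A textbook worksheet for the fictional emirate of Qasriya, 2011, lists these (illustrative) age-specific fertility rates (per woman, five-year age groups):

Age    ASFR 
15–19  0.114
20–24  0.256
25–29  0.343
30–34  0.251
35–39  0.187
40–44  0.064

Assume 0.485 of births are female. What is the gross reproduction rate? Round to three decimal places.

2.946

Proportion female at birth = 0.485.
Sum of ASFRs = 0.114 + 0.256 + 0.343 + 0.251 + 0.187 + 0.064 = 1.215
TFR = 5 × 1.215 = 6.075
GRR = 0.485 × 6.075 = 2.94638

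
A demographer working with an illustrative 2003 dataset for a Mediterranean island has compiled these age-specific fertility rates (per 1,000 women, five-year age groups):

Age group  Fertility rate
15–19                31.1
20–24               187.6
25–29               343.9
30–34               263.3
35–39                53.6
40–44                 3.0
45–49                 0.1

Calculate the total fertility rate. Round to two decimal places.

4.41

Sum of ASFRs = 31.1 + 187.6 + 343.9 + 263.3 + 53.6 + 3.0 + 0.1 = 882.6
TFR = 5 × 882.6 / 1000 = 4.413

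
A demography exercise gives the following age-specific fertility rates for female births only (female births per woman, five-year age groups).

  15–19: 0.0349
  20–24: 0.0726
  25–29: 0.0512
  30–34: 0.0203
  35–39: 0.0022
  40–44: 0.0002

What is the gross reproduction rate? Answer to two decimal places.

0.91

Sum of female ASFRs = 0.0349 + 0.0726 + 0.0512 + 0.0203 + 0.0022 + 0.0002 = 0.1814
GRR = 5 × 0.1814 = 0.907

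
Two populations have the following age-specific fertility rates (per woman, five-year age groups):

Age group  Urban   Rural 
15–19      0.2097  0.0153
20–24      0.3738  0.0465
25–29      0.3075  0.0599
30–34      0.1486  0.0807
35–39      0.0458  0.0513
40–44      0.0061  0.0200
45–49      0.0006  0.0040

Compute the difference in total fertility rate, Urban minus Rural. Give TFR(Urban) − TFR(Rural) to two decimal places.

Urban:
  Sum of ASFRs = 0.2097 + 0.3738 + 0.3075 + 0.1486 + 0.0458 + 0.0061 + 0.0006 = 1.0921
  TFR = 5 × 1.0921 = 5.4605
Rural:
  Sum of ASFRs = 0.0153 + 0.0465 + 0.0599 + 0.0807 + 0.0513 + 0.0200 + 0.0040 = 0.2777
  TFR = 5 × 0.2777 = 1.3885
Difference = 5.4605 − 1.3885 = 4.072

4.07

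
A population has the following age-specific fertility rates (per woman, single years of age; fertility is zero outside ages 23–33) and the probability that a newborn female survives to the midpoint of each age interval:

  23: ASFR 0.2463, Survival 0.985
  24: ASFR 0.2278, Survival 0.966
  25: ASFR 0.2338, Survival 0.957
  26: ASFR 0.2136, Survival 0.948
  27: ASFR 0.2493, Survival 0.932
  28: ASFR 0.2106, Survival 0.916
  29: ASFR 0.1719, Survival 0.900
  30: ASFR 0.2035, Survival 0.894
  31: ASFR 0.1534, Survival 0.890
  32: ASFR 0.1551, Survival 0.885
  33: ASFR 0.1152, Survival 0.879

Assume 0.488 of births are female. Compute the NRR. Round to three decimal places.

0.989

Proportion female at birth = 0.488.
Survival-weighted fertility by age (1·fₓ·Sₓ):
  23: 1 × 0.2463 × 0.985 = 0.24261
  24: 1 × 0.2278 × 0.966 = 0.22005
  25: 1 × 0.2338 × 0.957 = 0.22375
  26: 1 × 0.2136 × 0.948 = 0.20249
  27: 1 × 0.2493 × 0.932 = 0.23235
  28: 1 × 0.2106 × 0.916 = 0.19291
  29: 1 × 0.1719 × 0.900 = 0.15471
  30: 1 × 0.2035 × 0.894 = 0.18193
  31: 1 × 0.1534 × 0.890 = 0.13653
  32: 1 × 0.1551 × 0.885 = 0.13726
  33: 1 × 0.1152 × 0.879 = 0.10126
Sum = 2.02585
NRR = 0.488 × 2.02585 = 0.98861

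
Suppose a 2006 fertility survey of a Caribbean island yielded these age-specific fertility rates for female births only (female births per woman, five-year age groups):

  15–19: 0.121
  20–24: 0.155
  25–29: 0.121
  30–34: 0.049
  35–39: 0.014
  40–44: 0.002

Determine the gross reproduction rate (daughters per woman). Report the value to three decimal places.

Sum of female ASFRs = 0.121 + 0.155 + 0.121 + 0.049 + 0.014 + 0.002 = 0.462
GRR = 5 × 0.462 = 2.31

2.310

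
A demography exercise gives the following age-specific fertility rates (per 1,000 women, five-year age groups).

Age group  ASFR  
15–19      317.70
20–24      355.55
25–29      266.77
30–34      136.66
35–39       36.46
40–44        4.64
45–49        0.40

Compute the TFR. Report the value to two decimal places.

5.59

Sum of ASFRs = 317.70 + 355.55 + 266.77 + 136.66 + 36.46 + 4.64 + 0.40 = 1118.18
TFR = 5 × 1118.18 / 1000 = 5.5909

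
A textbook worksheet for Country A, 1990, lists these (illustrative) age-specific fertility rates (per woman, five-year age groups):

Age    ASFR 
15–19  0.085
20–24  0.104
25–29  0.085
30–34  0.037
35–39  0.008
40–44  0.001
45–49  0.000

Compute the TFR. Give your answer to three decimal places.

1.600

Sum of ASFRs = 0.085 + 0.104 + 0.085 + 0.037 + 0.008 + 0.001 + 0.000 = 0.320
TFR = 5 × 0.320 = 1.6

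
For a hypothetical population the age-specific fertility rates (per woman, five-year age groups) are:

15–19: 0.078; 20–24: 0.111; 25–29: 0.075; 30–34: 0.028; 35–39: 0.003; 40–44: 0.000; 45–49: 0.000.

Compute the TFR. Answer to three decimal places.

Sum of ASFRs = 0.078 + 0.111 + 0.075 + 0.028 + 0.003 + 0.000 + 0.000 = 0.295
TFR = 5 × 0.295 = 1.475

1.475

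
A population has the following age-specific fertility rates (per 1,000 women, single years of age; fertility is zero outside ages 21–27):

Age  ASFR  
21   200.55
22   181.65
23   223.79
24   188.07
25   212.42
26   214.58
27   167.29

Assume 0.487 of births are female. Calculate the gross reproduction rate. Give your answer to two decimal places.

0.68

Proportion female at birth = 0.487.
Sum of ASFRs = 200.55 + 181.65 + 223.79 + 188.07 + 212.42 + 214.58 + 167.29 = 1388.35
TFR = 1388.35 / 1000 = 1.38835
GRR = 0.487 × 1.38835 = 0.67613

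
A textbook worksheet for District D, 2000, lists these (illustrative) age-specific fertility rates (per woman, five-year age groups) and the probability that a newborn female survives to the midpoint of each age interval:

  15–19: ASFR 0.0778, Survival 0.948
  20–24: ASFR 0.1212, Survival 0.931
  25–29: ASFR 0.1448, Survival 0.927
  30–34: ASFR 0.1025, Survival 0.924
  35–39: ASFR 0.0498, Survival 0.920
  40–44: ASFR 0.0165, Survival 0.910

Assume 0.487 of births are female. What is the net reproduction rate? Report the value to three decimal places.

1.160

Proportion female at birth = 0.487.
Weighting each age-specific rate by interval width and survival:
  15–19: 5 × 0.0778 × 0.948 = 0.36877
  20–24: 5 × 0.1212 × 0.931 = 0.56419
  25–29: 5 × 0.1448 × 0.927 = 0.67115
  30–34: 5 × 0.1025 × 0.924 = 0.47355
  35–39: 5 × 0.0498 × 0.920 = 0.22908
  40–44: 5 × 0.0165 × 0.910 = 0.07508
Sum = 2.38182
NRR = 0.487 × 2.38182 = 1.15995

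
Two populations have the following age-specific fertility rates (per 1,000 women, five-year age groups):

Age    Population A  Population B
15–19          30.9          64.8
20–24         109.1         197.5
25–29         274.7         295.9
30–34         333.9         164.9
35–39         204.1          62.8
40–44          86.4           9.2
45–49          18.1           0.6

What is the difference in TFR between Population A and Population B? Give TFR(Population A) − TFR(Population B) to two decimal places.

Population A:
  Sum of ASFRs = 30.9 + 109.1 + 274.7 + 333.9 + 204.1 + 86.4 + 18.1 = 1057.2
  TFR = 5 × 1057.2 / 1000 = 5.286
Population B:
  Sum of ASFRs = 64.8 + 197.5 + 295.9 + 164.9 + 62.8 + 9.2 + 0.6 = 795.7
  TFR = 5 × 795.7 / 1000 = 3.9785
Difference = 5.286 − 3.9785 = 1.3075

1.31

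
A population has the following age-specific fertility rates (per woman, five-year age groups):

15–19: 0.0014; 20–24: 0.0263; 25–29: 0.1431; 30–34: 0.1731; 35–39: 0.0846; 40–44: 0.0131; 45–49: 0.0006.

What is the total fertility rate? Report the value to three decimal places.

Sum of ASFRs = 0.0014 + 0.0263 + 0.1431 + 0.1731 + 0.0846 + 0.0131 + 0.0006 = 0.4422
TFR = 5 × 0.4422 = 2.211

2.211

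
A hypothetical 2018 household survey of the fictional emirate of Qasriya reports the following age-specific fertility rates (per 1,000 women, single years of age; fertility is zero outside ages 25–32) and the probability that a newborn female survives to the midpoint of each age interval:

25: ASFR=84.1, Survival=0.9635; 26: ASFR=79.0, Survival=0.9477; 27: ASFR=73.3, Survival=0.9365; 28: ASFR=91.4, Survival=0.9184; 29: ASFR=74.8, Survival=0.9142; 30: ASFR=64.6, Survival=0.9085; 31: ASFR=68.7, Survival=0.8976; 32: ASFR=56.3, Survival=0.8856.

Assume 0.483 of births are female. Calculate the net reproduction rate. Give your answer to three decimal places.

Proportion female at birth = 0.483.
Survival-weighted fertility by age (1·fₓ·Sₓ):
  25: 1 × 84.1/1000 × 0.9635 = 0.08103
  26: 1 × 79.0/1000 × 0.9477 = 0.07487
  27: 1 × 73.3/1000 × 0.9365 = 0.06865
  28: 1 × 91.4/1000 × 0.9184 = 0.08394
  29: 1 × 74.8/1000 × 0.9142 = 0.06838
  30: 1 × 64.6/1000 × 0.9085 = 0.05869
  31: 1 × 68.7/1000 × 0.8976 = 0.06167
  32: 1 × 56.3/1000 × 0.8856 = 0.04986
Sum = 0.54709
NRR = 0.483 × 0.54709 = 0.26424

0.264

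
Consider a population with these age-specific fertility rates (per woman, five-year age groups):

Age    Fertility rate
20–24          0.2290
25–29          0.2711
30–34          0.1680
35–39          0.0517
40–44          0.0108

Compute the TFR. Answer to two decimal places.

Sum of ASFRs = 0.2290 + 0.2711 + 0.1680 + 0.0517 + 0.0108 = 0.7306
TFR = 5 × 0.7306 = 3.653

3.65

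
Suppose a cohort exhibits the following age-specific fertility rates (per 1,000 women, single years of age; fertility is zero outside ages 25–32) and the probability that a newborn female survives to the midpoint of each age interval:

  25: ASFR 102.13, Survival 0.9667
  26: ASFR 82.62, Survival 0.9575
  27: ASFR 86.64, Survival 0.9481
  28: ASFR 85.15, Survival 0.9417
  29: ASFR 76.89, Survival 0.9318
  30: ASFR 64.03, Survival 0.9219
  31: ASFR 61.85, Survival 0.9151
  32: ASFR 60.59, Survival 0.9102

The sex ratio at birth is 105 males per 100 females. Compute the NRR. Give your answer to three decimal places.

0.284

Proportion female at birth = 100 / (100 + 105) = 0.48780.
Per-age-group product (1 × ASFR × survival probability):
  25: 1 × 102.13/1000 × 0.9667 = 0.09873
  26: 1 × 82.62/1000 × 0.9575 = 0.07911
  27: 1 × 86.64/1000 × 0.9481 = 0.08214
  28: 1 × 85.15/1000 × 0.9417 = 0.08019
  29: 1 × 76.89/1000 × 0.9318 = 0.07165
  30: 1 × 64.03/1000 × 0.9219 = 0.05903
  31: 1 × 61.85/1000 × 0.9151 = 0.05660
  32: 1 × 60.59/1000 × 0.9102 = 0.05515
Sum = 0.58260
NRR = 0.48780 × 0.58260 = 0.28419
An NRR under 1 implies long-run decline under these rates.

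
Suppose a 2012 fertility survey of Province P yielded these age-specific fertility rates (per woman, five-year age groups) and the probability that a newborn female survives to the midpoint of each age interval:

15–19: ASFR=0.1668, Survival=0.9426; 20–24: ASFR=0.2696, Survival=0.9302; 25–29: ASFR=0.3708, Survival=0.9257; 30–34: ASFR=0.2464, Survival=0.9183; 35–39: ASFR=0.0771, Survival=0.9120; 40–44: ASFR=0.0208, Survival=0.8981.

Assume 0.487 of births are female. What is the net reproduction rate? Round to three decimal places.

2.597

Proportion female at birth = 0.487.
Per-age-group product (5 × ASFR × survival probability):
  15–19: 5 × 0.1668 × 0.9426 = 0.78613
  20–24: 5 × 0.2696 × 0.9302 = 1.25391
  25–29: 5 × 0.3708 × 0.9257 = 1.71625
  30–34: 5 × 0.2464 × 0.9183 = 1.13135
  35–39: 5 × 0.0771 × 0.9120 = 0.35158
  40–44: 5 × 0.0208 × 0.8981 = 0.09340
Sum = 5.33262
NRR = 0.487 × 5.33262 = 2.59699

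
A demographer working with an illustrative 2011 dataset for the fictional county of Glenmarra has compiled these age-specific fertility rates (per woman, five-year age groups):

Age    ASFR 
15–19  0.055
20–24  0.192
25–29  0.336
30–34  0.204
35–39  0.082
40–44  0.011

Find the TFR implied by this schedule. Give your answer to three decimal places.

Sum of ASFRs = 0.055 + 0.192 + 0.336 + 0.204 + 0.082 + 0.011 = 0.880
TFR = 5 × 0.880 = 4.4

4.400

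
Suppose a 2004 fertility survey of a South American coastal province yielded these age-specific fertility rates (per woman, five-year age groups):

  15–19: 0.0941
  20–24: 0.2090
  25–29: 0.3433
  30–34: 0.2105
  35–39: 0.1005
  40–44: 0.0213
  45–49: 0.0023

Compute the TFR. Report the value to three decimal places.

Sum of ASFRs = 0.0941 + 0.2090 + 0.3433 + 0.2105 + 0.1005 + 0.0213 + 0.0023 = 0.9810
TFR = 5 × 0.9810 = 4.905

4.905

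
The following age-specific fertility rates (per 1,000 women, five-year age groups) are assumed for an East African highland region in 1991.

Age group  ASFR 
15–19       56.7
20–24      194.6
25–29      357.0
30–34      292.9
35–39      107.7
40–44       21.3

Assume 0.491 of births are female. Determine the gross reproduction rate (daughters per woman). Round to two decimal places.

2.53

Proportion female at birth = 0.491.
Sum of ASFRs = 56.7 + 194.6 + 357.0 + 292.9 + 107.7 + 21.3 = 1030.2
TFR = 5 × 1030.2 / 1000 = 5.151
GRR = 0.491 × 5.151 = 2.52914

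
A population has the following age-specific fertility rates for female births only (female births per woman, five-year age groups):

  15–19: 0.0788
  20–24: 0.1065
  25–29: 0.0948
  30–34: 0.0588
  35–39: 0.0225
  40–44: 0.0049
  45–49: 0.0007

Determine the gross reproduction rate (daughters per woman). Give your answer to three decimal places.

1.835

Sum of female ASFRs = 0.0788 + 0.1065 + 0.0948 + 0.0588 + 0.0225 + 0.0049 + 0.0007 = 0.3670
GRR = 5 × 0.3670 = 1.835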